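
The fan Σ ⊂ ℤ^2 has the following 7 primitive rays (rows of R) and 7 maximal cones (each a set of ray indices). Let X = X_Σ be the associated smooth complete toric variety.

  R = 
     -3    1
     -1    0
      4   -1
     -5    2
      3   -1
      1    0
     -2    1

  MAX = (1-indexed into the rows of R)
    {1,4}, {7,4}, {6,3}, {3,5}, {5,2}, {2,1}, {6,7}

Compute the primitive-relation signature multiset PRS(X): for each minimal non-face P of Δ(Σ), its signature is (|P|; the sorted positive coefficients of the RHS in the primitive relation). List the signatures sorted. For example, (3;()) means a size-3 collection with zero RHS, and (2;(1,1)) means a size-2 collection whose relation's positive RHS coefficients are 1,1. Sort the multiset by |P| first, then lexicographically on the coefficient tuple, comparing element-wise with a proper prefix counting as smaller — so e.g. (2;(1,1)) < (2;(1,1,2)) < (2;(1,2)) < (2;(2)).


Minimal non-faces — 14 found among 7 rays, 7 max cones:

  {1,5}:  v_{1} + v_{5} = 0 — sig = (2;())
  {2,6}:  v_{2} + v_{6} = 0 — sig = (2;())
  {1,3}:  v_{1} + v_{3} = v_{6} — sig = (2;(1))
  {1,6}:  v_{1} + v_{6} = v_{7} — sig = (2;(1))
  {1,7}:  v_{1} + v_{7} = v_{4} — sig = (2;(1))
  {2,3}:  v_{2} + v_{3} = v_{5} — sig = (2;(1))
  {2,7}:  v_{2} + v_{7} = v_{1} — sig = (2;(1))
  {4,5}:  v_{4} + v_{5} = v_{7} — sig = (2;(1))
  {5,6}:  v_{5} + v_{6} = v_{3} — sig = (2;(1))
  {5,7}:  v_{5} + v_{7} = v_{6} — sig = (2;(1))
  {3,4}:  v_{3} + v_{4} = v_{6} + v_{7} — sig = (2;(1,1))
  {2,4}:  v_{2} + v_{4} = 2·v_{1} — sig = (2;(2))
  {3,7}:  v_{3} + v_{7} = 2·v_{6} — sig = (2;(2))
  {4,6}:  v_{4} + v_{6} = 2·v_{7} — sig = (2;(2))

Sorted signature multiset PRS(X):
    |P|=2: 14 collections, coeffs (), (), (1), (1), (1), (1), (1), (1), (1), (1), (1,1), (2), (2), (2)


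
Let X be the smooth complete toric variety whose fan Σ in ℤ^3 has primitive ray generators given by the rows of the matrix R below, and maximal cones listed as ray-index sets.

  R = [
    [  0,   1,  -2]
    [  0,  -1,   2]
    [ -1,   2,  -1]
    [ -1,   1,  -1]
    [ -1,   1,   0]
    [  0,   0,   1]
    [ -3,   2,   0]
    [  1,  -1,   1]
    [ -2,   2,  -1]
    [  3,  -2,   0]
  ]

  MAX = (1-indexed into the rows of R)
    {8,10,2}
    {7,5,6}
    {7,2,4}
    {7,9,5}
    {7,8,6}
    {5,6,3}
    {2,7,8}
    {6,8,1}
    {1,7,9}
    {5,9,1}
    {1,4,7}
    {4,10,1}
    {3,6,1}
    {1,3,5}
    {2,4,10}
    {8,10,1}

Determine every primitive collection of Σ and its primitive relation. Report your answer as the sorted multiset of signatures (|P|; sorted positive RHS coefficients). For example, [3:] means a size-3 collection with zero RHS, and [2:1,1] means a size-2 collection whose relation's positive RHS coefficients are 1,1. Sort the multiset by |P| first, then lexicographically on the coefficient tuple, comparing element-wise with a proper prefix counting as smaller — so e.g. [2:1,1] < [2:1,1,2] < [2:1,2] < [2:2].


25 minimal non-faces of Δ(Σ) (on 10 rays):

  • {1,2}:  v_{1} + v_{2} = 0  ⇒ sig = [2:]
  • {4,8}:  v_{4} + v_{8} = 0  ⇒ sig = [2:]
  • {7,10}:  v_{7} + v_{10} = 0  ⇒ sig = [2:]
  • {4,5}:  v_{4} + v_{5} = v_{9}  ⇒ sig = [2:1]
  • {4,6}:  v_{4} + v_{6} = v_{5}  ⇒ sig = [2:1]
  • {5,8}:  v_{5} + v_{8} = v_{6}  ⇒ sig = [2:1]
  • {8,9}:  v_{8} + v_{9} = v_{5}  ⇒ sig = [2:1]
  • {2,3}:  v_{2} + v_{3} = v_{5} + v_{6}  ⇒ sig = [2:1,1]
  • {2,9}:  v_{2} + v_{9} = v_{7} + v_{8}  ⇒ sig = [2:1,1]
  • {4,9}:  v_{4} + v_{9} = v_{1} + v_{7}  ⇒ sig = [2:1,1]
  • {9,10}:  v_{9} + v_{10} = v_{1} + v_{8}  ⇒ sig = [2:1,1]
  • {2,5}:  v_{2} + v_{5} = v_{7} + 2·v_{8}  ⇒ sig = [2:1,2]
  • {3,4}:  v_{3} + v_{4} = v_{1} + 2·v_{5}  ⇒ sig = [2:1,2]
  • {3,7}:  v_{3} + v_{7} = 2·v_{5} + v_{9}  ⇒ sig = [2:1,2]
  • {3,8}:  v_{3} + v_{8} = v_{1} + 2·v_{6}  ⇒ sig = [2:1,2]
  • {5,10}:  v_{5} + v_{10} = v_{1} + 2·v_{8}  ⇒ sig = [2:1,2]
  • {3,10}:  v_{3} + v_{10} = 2·v_{1} + v_{6} + 2·v_{8}  ⇒ sig = [2:1,2,2]
  • {2,6}:  v_{2} + v_{6} = v_{7} + 3·v_{8}  ⇒ sig = [2:1,3]
  • {3,9}:  v_{3} + v_{9} = v_{1} + 3·v_{5}  ⇒ sig = [2:1,3]
  • {6,10}:  v_{6} + v_{10} = v_{1} + 3·v_{8}  ⇒ sig = [2:1,3]
  • {6,9}:  v_{6} + v_{9} = 2·v_{5}  ⇒ sig = [2:2]
  • {1,5,6}:  v_{1} + v_{5} + v_{6} = v_{3}  ⇒ sig = [3:1]
  • {1,7,8}:  v_{1} + v_{7} + v_{8} = v_{9}  ⇒ sig = [3:1]
  • {1,6,7}:  v_{1} + v_{6} + v_{7} = v_{5} + v_{9}  ⇒ sig = [3:1,1]
  • {1,5,7}:  v_{1} + v_{5} + v_{7} = 2·v_{9}  ⇒ sig = [3:2]

Sorted signature multiset PRS(X):
    [2:]
    [2:]
    [2:]
    [2:1]
    [2:1]
    [2:1]
    [2:1]
    [2:1,1]
    [2:1,1]
    [2:1,1]
    [2:1,1]
    [2:1,2]
    [2:1,2]
    [2:1,2]
    [2:1,2]
    [2:1,2]
    [2:1,2,2]
    [2:1,3]
    [2:1,3]
    [2:1,3]
    [2:2]
    [3:1]
    [3:1]
    [3:1,1]
    [3:2]


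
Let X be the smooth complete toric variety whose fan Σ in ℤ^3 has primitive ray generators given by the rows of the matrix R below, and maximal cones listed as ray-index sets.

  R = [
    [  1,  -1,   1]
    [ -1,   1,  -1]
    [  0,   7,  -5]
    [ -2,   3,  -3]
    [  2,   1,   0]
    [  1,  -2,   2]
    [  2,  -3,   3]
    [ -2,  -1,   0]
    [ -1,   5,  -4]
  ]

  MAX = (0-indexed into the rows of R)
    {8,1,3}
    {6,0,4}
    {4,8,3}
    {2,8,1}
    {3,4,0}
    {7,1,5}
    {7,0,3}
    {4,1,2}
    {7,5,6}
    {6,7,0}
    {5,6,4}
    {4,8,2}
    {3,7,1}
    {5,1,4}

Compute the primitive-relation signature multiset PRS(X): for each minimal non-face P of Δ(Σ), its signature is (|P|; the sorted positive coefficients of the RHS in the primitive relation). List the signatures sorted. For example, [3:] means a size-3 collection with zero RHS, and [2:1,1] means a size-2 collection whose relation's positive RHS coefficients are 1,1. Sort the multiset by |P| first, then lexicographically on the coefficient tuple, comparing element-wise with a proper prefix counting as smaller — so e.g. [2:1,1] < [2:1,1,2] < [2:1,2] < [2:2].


The 17 primitive collections of Σ (r=9, n=3):

  {0,1}:  v_{0} + v_{1} = 0  ⟹  sig = [2:]
  {3,6}:  v_{3} + v_{6} = 0  ⟹  sig = [2:]
  {4,7}:  v_{4} + v_{7} = 0  ⟹  sig = [2:]
  {0,5}:  v_{0} + v_{5} = v_{6}  ⟹  sig = [2:1]
  {1,6}:  v_{1} + v_{6} = v_{5}  ⟹  sig = [2:1]
  {3,5}:  v_{3} + v_{5} = v_{1}  ⟹  sig = [2:1]
  {0,2}:  v_{0} + v_{2} = v_{4} + v_{8}  ⟹  sig = [2:1,1]
  {0,8}:  v_{0} + v_{8} = v_{3} + v_{4}  ⟹  sig = [2:1,1]
  {2,7}:  v_{2} + v_{7} = v_{1} + v_{8}  ⟹  sig = [2:1,1]
  {6,8}:  v_{6} + v_{8} = v_{1} + v_{4}  ⟹  sig = [2:1,1]
  {7,8}:  v_{7} + v_{8} = v_{1} + v_{3}  ⟹  sig = [2:1,1]
  {5,8}:  v_{5} + v_{8} = 2·v_{1} + v_{4}  ⟹  sig = [2:1,2]
  {2,3}:  v_{2} + v_{3} = 2·v_{8}  ⟹  sig = [2:2]
  {2,6}:  v_{2} + v_{6} = 2·v_{1} + 2·v_{4}  ⟹  sig = [2:2,2]
  {2,5}:  v_{2} + v_{5} = 3·v_{1} + 2·v_{4}  ⟹  sig = [2:2,3]
  {1,3,4}:  v_{1} + v_{3} + v_{4} = v_{8}  ⟹  sig = [3:1]
  {1,4,8}:  v_{1} + v_{4} + v_{8} = v_{2}  ⟹  sig = [3:1]

Signatures (|P|; sorted positive RHS coefficients), sorted:
[[2:], [2:], [2:], [2:1], [2:1], [2:1], [2:1,1], [2:1,1], [2:1,1], [2:1,1], [2:1,1], [2:1,2], [2:2], [2:2,2], [2:2,3], [3:1], [3:1]]


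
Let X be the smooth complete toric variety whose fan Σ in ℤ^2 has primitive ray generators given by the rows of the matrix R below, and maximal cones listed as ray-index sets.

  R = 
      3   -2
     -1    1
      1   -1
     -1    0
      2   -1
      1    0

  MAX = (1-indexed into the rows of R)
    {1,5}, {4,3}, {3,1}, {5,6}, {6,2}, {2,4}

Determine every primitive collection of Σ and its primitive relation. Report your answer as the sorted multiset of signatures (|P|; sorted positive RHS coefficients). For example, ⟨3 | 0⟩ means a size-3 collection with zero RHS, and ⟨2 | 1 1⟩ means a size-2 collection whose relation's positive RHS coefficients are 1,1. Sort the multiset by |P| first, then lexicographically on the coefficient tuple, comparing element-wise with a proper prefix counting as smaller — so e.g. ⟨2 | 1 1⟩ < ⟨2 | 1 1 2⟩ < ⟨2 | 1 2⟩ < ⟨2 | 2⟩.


Σ has 9 primitive collections:

  P={2,3}:  v_{2} + v_{3} = 0  ⇒ sig = ⟨2 | 0⟩
  P={4,6}:  v_{4} + v_{6} = 0  ⇒ sig = ⟨2 | 0⟩
  P={1,2}:  v_{1} + v_{2} = v_{5}  ⇒ sig = ⟨2 | 1⟩
  P={2,5}:  v_{2} + v_{5} = v_{6}  ⇒ sig = ⟨2 | 1⟩
  P={3,5}:  v_{3} + v_{5} = v_{1}  ⇒ sig = ⟨2 | 1⟩
  P={3,6}:  v_{3} + v_{6} = v_{5}  ⇒ sig = ⟨2 | 1⟩
  P={4,5}:  v_{4} + v_{5} = v_{3}  ⇒ sig = ⟨2 | 1⟩
  P={1,4}:  v_{1} + v_{4} = 2·v_{3}  ⇒ sig = ⟨2 | 2⟩
  P={1,6}:  v_{1} + v_{6} = 2·v_{5}  ⇒ sig = ⟨2 | 2⟩

Signatures (|P|; sorted positive RHS coefficients), sorted:
{ ⟨2 | 0⟩ ×2,  ⟨2 | 1⟩ ×5,  ⟨2 | 2⟩ ×2 }


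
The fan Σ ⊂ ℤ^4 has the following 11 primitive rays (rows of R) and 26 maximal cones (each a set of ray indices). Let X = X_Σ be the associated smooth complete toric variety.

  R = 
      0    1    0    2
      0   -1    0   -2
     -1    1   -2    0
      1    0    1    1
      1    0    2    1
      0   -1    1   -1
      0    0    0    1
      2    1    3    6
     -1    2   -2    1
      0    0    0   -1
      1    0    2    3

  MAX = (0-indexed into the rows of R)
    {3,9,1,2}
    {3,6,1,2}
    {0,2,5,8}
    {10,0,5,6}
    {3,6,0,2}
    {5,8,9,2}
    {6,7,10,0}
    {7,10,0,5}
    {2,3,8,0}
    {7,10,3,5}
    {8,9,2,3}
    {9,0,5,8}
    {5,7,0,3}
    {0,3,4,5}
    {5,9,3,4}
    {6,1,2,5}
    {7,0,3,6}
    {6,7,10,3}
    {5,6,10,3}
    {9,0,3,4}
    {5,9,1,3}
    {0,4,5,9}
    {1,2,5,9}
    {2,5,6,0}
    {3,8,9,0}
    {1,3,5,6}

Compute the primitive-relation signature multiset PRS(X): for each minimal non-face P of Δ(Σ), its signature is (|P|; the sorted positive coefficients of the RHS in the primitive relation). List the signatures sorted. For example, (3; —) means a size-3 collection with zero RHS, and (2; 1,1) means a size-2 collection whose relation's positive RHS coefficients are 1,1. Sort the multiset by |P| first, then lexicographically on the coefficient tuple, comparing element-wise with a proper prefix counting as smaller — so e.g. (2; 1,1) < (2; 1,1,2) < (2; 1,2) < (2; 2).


Minimal non-faces — 25 found among 11 rays, 26 max cones:

  • {0,1}:  v_{0} + v_{1} = 0  ⟹  sig = (2; —)
  • {6,9}:  v_{6} + v_{9} = 0  ⟹  sig = (2; —)
  • {1,7}:  v_{1} + v_{7} = v_{3} + v_{10}  ⟹  sig = (2; 1,1)
  • {1,8}:  v_{1} + v_{8} = v_{2} + v_{9}  ⟹  sig = (2; 1,1)
  • {2,4}:  v_{2} + v_{4} = v_{0} + v_{9}  ⟹  sig = (2; 1,1)
  • {2,10}:  v_{2} + v_{10} = v_{0} + v_{6}  ⟹  sig = (2; 1,1)
  • {6,8}:  v_{6} + v_{8} = v_{0} + v_{2}  ⟹  sig = (2; 1,1)
  • {1,4}:  v_{1} + v_{4} = v_{3} + v_{5} + v_{9}  ⟹  sig = (2; 1,1,1)
  • {1,10}:  v_{1} + v_{10} = v_{3} + v_{5} + v_{6}  ⟹  sig = (2; 1,1,1)
  • {4,6}:  v_{4} + v_{6} = v_{0} + v_{3} + v_{5}  ⟹  sig = (2; 1,1,1)
  • {9,10}:  v_{9} + v_{10} = v_{0} + v_{3} + v_{5}  ⟹  sig = (2; 1,1,1)
  • {2,7}:  v_{2} + v_{7} = 2·v_{0} + v_{3} + v_{6}  ⟹  sig = (2; 1,1,2)
  • {7,9}:  v_{7} + v_{9} = 2·v_{0} + 2·v_{3} + v_{5}  ⟹  sig = (2; 1,2,2)
  • {7,8}:  v_{7} + v_{8} = 3·v_{0} + v_{3}  ⟹  sig = (2; 1,3)
  • {8,10}:  v_{8} + v_{10} = 2·v_{0}  ⟹  sig = (2; 2)
  • {4,8}:  v_{4} + v_{8} = 2·v_{0} + 2·v_{9}  ⟹  sig = (2; 2,2)
  • {4,10}:  v_{4} + v_{10} = 2·v_{0} + 2·v_{3} + 2·v_{5}  ⟹  sig = (2; 2,2,2)
  • {4,7}:  v_{4} + v_{7} = 3·v_{0} + 3·v_{3} + 2·v_{5}  ⟹  sig = (2; 2,3,3)
  • {2,3,5}:  v_{2} + v_{3} + v_{5} = 0  ⟹  sig = (3; —)
  • {0,2,9}:  v_{0} + v_{2} + v_{9} = v_{8}  ⟹  sig = (3; 1)
  • {0,3,10}:  v_{0} + v_{3} + v_{10} = v_{7}  ⟹  sig = (3; 1)
  • {3,5,8}:  v_{3} + v_{5} + v_{8} = v_{0} + v_{9}  ⟹  sig = (3; 1,1)
  • {5,6,7}:  v_{5} + v_{6} + v_{7} = 2·v_{10}  ⟹  sig = (3; 2)
  • {0,3,5,6}:  v_{0} + v_{3} + v_{5} + v_{6} = v_{10}  ⟹  sig = (4; 1)
  • {0,3,5,9}:  v_{0} + v_{3} + v_{5} + v_{9} = v_{4}  ⟹  sig = (4; 1)

Signatures (|P|; sorted positive RHS coefficients), sorted:
    (2; —)
    (2; —)
    (2; 1,1)
    (2; 1,1)
    (2; 1,1)
    (2; 1,1)
    (2; 1,1)
    (2; 1,1,1)
    (2; 1,1,1)
    (2; 1,1,1)
    (2; 1,1,1)
    (2; 1,1,2)
    (2; 1,2,2)
    (2; 1,3)
    (2; 2)
    (2; 2,2)
    (2; 2,2,2)
    (2; 2,3,3)
    (3; —)
    (3; 1)
    (3; 1)
    (3; 1,1)
    (3; 2)
    (4; 1)
    (4; 1)


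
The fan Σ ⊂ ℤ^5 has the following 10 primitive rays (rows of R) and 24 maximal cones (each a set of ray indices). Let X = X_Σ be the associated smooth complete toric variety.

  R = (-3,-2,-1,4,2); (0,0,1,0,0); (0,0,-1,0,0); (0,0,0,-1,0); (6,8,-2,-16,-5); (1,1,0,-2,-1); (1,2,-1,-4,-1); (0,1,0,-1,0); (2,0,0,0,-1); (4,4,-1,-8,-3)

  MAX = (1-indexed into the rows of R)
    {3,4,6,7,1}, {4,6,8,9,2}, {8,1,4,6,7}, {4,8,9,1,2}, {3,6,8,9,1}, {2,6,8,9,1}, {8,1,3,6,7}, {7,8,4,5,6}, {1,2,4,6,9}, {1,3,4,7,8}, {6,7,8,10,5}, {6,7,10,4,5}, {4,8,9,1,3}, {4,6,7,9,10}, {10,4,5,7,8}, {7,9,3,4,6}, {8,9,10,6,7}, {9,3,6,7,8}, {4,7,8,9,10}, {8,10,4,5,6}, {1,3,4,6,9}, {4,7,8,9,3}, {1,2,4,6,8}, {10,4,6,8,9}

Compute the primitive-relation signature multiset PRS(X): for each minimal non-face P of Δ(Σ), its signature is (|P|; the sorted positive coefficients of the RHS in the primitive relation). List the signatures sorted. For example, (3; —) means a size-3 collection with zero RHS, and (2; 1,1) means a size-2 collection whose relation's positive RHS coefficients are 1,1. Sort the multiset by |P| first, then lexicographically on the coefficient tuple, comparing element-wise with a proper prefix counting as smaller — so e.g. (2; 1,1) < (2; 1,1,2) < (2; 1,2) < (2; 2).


14 minimal non-faces of Δ(Σ) (on 10 rays):

  {2,3}:  v_{2} + v_{3} = 0  ⟹  sig = (2; —)
  {1,10}:  v_{1} + v_{10} = v_{3} + v_{7}  ⟹  sig = (2; 1,1)
  {2,7}:  v_{2} + v_{7} = v_{4} + v_{6} + v_{8}  ⟹  sig = (2; 1,1,1)
  {3,5}:  v_{3} + v_{5} = 2·v_{7} + v_{10}  ⟹  sig = (2; 1,2)
  {3,10}:  v_{3} + v_{10} = 2·v_{7} + v_{9}  ⟹  sig = (2; 1,2)
  {2,5}:  v_{2} + v_{5} = 2·v_{4} + 2·v_{6} + 2·v_{8} + v_{10}  ⟹  sig = (2; 1,2,2,2)
  {2,10}:  v_{2} + v_{10} = 2·v_{4} + 2·v_{6} + 2·v_{8} + v_{9}  ⟹  sig = (2; 1,2,2,2)
  {5,9}:  v_{5} + v_{9} = 2·v_{10}  ⟹  sig = (2; 2)
  {1,5}:  v_{1} + v_{5} = 3·v_{7}  ⟹  sig = (2; 3)
  {1,7,9}:  v_{1} + v_{7} + v_{9} = 2·v_{3}  ⟹  sig = (3; 2)
  {3,4,6,8}:  v_{3} + v_{4} + v_{6} + v_{8} = v_{7}  ⟹  sig = (4; 1)
  {1,4,6,8,9}:  v_{1} + v_{4} + v_{6} + v_{8} + v_{9} = v_{3}  ⟹  sig = (5; 1)
  {4,6,7,8,9}:  v_{4} + v_{6} + v_{7} + v_{8} + v_{9} = v_{10}  ⟹  sig = (5; 1)
  {4,6,7,8,10}:  v_{4} + v_{6} + v_{7} + v_{8} + v_{10} = v_{5}  ⟹  sig = (5; 1)

so the primitive-relation signature multiset is
    |P|=2: 9 collections, coeffs (), (1,1), (1,1,1), (1,2), (1,2), (1,2,2,2), (1,2,2,2), (2), (3)
    |P|=3: 1 collection, coeffs (2)
    |P|=4: 1 collection, coeffs (1)
    |P|=5: 3 collections, coeffs (1), (1), (1)


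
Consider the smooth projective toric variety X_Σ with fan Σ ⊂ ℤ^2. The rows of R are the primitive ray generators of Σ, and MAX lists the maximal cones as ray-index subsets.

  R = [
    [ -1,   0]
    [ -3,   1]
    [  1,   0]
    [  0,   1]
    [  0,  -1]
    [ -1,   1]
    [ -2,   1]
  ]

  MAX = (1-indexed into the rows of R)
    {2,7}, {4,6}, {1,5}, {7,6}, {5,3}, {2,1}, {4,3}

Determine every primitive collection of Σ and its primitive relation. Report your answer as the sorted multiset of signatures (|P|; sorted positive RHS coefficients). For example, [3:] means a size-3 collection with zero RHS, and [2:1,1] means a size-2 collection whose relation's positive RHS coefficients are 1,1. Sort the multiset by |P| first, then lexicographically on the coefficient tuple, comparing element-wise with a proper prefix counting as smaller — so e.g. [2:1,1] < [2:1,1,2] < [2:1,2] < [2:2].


14 collections generate NE(X_Σ); each relation:

  • {1,3}:  v_{1} + v_{3} = 0  ⇒ sig = [2:]
  • {4,5}:  v_{4} + v_{5} = 0  ⇒ sig = [2:]
  • {1,4}:  v_{1} + v_{4} = v_{6}  ⇒ sig = [2:1]
  • {1,6}:  v_{1} + v_{6} = v_{7}  ⇒ sig = [2:1]
  • {1,7}:  v_{1} + v_{7} = v_{2}  ⇒ sig = [2:1]
  • {2,3}:  v_{2} + v_{3} = v_{7}  ⇒ sig = [2:1]
  • {3,6}:  v_{3} + v_{6} = v_{4}  ⇒ sig = [2:1]
  • {3,7}:  v_{3} + v_{7} = v_{6}  ⇒ sig = [2:1]
  • {5,6}:  v_{5} + v_{6} = v_{1}  ⇒ sig = [2:1]
  • {2,4}:  v_{2} + v_{4} = v_{6} + v_{7}  ⇒ sig = [2:1,1]
  • {2,6}:  v_{2} + v_{6} = 2·v_{7}  ⇒ sig = [2:2]
  • {4,7}:  v_{4} + v_{7} = 2·v_{6}  ⇒ sig = [2:2]
  • {5,7}:  v_{5} + v_{7} = 2·v_{1}  ⇒ sig = [2:2]
  • {2,5}:  v_{2} + v_{5} = 3·v_{1}  ⇒ sig = [2:3]

so the primitive-relation signature multiset is
    [2:]
    [2:]
    [2:1]
    [2:1]
    [2:1]
    [2:1]
    [2:1]
    [2:1]
    [2:1]
    [2:1,1]
    [2:2]
    [2:2]
    [2:2]
    [2:3]


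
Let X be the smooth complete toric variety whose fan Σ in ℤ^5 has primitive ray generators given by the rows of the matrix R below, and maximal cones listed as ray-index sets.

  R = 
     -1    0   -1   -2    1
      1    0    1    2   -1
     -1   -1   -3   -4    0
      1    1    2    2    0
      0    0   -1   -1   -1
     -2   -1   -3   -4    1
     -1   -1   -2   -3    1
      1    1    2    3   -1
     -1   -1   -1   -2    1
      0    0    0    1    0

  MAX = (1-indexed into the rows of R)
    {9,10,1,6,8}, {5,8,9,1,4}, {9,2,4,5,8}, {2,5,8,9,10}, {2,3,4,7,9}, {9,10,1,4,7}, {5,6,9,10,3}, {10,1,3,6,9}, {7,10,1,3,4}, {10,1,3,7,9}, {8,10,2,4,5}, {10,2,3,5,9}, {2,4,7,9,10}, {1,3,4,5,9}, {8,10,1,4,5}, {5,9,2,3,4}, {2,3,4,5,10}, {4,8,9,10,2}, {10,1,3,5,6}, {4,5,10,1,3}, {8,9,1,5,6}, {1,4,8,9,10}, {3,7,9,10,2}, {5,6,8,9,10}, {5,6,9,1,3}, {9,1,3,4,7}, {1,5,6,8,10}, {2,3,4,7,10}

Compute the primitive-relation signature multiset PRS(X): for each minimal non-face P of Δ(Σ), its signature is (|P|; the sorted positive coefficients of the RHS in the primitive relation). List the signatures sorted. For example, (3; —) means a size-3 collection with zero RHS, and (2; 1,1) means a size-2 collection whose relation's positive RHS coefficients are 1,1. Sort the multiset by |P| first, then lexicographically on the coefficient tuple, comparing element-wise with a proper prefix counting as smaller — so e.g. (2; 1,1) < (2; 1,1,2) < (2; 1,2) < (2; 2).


Minimal non-faces — 10 found among 10 rays, 28 max cones:

  {1,2}:  v_{1} + v_{2} = 0  ⟹  sig = (2; —)
  {7,8}:  v_{7} + v_{8} = 0  ⟹  sig = (2; —)
  {3,8}:  v_{3} + v_{8} = v_{5}  ⟹  sig = (2; 1)
  {4,6}:  v_{4} + v_{6} = v_{1}  ⟹  sig = (2; 1)
  {5,7}:  v_{5} + v_{7} = v_{3}  ⟹  sig = (2; 1)
  {2,6}:  v_{2} + v_{6} = v_{5} + v_{9} + v_{10}  ⟹  sig = (2; 1,1,1)
  {6,7}:  v_{6} + v_{7} = v_{1} + v_{3} + v_{9} + v_{10}  ⟹  sig = (2; 1,1,1,1)
  {4,5,9,10}:  v_{4} + v_{5} + v_{9} + v_{10} = 0  ⟹  sig = (4; —)
  {1,5,9,10}:  v_{1} + v_{5} + v_{9} + v_{10} = v_{6}  ⟹  sig = (4; 1)
  {3,4,9,10}:  v_{3} + v_{4} + v_{9} + v_{10} = v_{7}  ⟹  sig = (4; 1)

Hence PRS(X_Σ) =
    (2; —)
    (2; —)
    (2; 1)
    (2; 1)
    (2; 1)
    (2; 1,1,1)
    (2; 1,1,1,1)
    (4; —)
    (4; 1)
    (4; 1)


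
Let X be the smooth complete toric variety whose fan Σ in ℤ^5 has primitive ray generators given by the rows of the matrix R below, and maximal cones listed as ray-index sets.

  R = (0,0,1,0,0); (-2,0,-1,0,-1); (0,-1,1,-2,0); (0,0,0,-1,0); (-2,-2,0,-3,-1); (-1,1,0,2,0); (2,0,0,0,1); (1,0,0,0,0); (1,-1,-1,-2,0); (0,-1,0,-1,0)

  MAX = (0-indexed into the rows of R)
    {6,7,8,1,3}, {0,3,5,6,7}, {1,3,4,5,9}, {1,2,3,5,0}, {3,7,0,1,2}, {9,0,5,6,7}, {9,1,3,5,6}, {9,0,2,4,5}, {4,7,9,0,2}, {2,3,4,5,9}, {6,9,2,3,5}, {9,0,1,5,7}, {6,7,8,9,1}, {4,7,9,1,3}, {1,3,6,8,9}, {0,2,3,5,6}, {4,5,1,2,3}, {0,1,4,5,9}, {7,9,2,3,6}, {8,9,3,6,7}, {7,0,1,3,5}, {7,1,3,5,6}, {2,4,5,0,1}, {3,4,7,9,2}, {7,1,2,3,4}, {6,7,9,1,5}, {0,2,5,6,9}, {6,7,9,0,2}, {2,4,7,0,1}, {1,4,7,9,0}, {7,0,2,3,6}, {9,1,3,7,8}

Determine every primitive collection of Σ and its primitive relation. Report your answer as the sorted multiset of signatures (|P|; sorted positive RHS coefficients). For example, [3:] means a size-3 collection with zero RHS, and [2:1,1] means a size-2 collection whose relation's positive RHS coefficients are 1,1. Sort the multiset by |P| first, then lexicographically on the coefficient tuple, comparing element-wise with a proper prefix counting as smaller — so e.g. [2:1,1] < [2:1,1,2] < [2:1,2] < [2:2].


Minimal non-faces — 14 found among 10 rays, 32 max cones:

  {5,8}:  v_{5} + v_{8} = v_{1} + v_{6} — sig = [2:1,1]
  {0,8}:  v_{0} + v_{8} = v_{3} + v_{7} + v_{9} — sig = [2:1,1,1]
  {4,8}:  v_{4} + v_{8} = v_{1} + 2·v_{3} + v_{7} + 3·v_{9} — sig = [2:1,1,2,3]
  {4,6}:  v_{4} + v_{6} = v_{3} + 2·v_{9} — sig = [2:1,2]
  {2,8}:  v_{2} + v_{8} = 2·v_{3} + v_{7} + 2·v_{9} — sig = [2:1,2,2]
  {0,1,6}:  v_{0} + v_{1} + v_{6} = 0 — sig = [3:]
  {0,3,9}:  v_{0} + v_{3} + v_{9} = v_{2} — sig = [3:1]
  {1,2,9}:  v_{1} + v_{2} + v_{9} = v_{4} — sig = [3:1]
  {2,5,7}:  v_{2} + v_{5} + v_{7} = v_{0} — sig = [3:1]
  {1,2,6}:  v_{1} + v_{2} + v_{6} = v_{3} + v_{9} — sig = [3:1,1]
  {4,5,7}:  v_{4} + v_{5} + v_{7} = v_{0} + v_{1} + v_{9} — sig = [3:1,1,1]
  {0,3,4}:  v_{0} + v_{3} + v_{4} = v_{1} + 2·v_{2} — sig = [3:1,2]
  {3,5,7,9}:  v_{3} + v_{5} + v_{7} + v_{9} = 0 — sig = [4:]
  {1,3,6,7,9}:  v_{1} + v_{3} + v_{6} + v_{7} + v_{9} = v_{8} — sig = [5:1]

Signatures (|P|; sorted positive RHS coefficients), sorted:
    [2:1,1]
    [2:1,1,1]
    [2:1,1,2,3]
    [2:1,2]
    [2:1,2,2]
    [3:]
    [3:1]
    [3:1]
    [3:1]
    [3:1,1]
    [3:1,1,1]
    [3:1,2]
    [4:]
    [5:1]


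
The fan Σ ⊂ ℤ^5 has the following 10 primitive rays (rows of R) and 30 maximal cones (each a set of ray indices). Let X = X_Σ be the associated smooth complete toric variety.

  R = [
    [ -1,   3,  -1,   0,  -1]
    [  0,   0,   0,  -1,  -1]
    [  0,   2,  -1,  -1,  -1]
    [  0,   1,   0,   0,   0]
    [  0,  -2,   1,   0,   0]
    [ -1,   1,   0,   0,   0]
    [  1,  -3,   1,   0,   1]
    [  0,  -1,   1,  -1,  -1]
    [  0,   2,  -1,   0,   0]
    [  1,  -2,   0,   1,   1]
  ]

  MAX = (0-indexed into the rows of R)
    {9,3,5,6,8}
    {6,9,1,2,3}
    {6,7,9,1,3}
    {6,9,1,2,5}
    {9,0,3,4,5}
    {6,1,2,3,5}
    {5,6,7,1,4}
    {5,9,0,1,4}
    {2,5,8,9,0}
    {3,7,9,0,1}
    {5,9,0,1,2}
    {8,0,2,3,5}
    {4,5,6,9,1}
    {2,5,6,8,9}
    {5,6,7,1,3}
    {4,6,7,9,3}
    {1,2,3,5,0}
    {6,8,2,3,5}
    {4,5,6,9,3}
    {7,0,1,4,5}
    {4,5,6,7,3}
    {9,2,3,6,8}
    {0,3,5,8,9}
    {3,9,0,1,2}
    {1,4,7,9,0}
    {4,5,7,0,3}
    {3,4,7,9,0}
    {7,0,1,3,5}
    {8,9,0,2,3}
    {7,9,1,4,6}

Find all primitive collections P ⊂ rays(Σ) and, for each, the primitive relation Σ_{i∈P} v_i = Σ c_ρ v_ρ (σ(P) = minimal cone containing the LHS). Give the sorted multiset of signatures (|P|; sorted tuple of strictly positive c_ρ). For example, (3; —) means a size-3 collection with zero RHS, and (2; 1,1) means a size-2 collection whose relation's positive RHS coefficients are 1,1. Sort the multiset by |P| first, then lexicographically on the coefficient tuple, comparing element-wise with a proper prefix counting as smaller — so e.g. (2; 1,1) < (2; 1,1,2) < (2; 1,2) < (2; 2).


Primitive collections (10):

  P={0,6}:  v_{0} + v_{6} = 0 ; sig = (2; —)
  P={4,8}:  v_{4} + v_{8} = 0 ; sig = (2; —)
  P={1,8}:  v_{1} + v_{8} = v_{2} ; sig = (2; 1)
  P={2,4}:  v_{2} + v_{4} = v_{1} ; sig = (2; 1)
  P={7,8}:  v_{7} + v_{8} = v_{1} + v_{3} ; sig = (2; 1,1)
  P={2,7}:  v_{2} + v_{7} = 2·v_{1} + v_{3} ; sig = (2; 1,2)
  P={1,3,4}:  v_{1} + v_{3} + v_{4} = v_{7} ; sig = (3; 1)
  P={5,7,9}:  v_{5} + v_{7} + v_{9} = v_{4} ; sig = (3; 1)
  P={1,3,5,9}:  v_{1} + v_{3} + v_{5} + v_{9} = 0 ; sig = (4; —)
  P={2,3,5,9}:  v_{2} + v_{3} + v_{5} + v_{9} = v_{8} ; sig = (4; 1)

Hence PRS(X_Σ) =
    (2; —)
    (2; —)
    (2; 1)
    (2; 1)
    (2; 1,1)
    (2; 1,2)
    (3; 1)
    (3; 1)
    (4; —)
    (4; 1)


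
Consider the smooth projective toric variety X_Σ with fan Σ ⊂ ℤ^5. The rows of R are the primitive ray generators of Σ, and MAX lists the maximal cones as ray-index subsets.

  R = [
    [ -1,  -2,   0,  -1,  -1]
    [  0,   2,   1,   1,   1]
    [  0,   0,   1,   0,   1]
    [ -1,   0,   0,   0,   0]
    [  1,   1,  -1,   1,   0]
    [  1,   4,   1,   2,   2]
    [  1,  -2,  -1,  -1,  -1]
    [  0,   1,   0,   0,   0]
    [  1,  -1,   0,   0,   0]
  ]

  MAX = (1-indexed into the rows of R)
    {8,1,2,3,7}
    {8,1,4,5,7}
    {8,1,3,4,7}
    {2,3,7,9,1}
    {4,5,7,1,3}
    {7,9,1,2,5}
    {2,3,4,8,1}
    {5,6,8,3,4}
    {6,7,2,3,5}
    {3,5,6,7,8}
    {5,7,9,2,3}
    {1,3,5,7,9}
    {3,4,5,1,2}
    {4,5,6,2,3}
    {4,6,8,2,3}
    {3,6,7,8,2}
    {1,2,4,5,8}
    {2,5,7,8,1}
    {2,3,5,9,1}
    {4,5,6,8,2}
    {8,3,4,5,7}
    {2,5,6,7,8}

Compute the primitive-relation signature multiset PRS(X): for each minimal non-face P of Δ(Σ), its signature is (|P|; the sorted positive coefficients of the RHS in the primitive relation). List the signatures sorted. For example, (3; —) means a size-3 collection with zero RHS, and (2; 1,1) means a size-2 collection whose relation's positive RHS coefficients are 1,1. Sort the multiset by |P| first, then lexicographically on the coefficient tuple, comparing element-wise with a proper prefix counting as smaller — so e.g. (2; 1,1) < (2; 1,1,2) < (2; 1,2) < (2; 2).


9 minimal non-faces of Δ(Σ) (on 9 rays):

  P={1,6}:  v_{1} + v_{6} = v_{2} ; sig = (2; 1)
  P={8,9}:  v_{8} + v_{9} = v_{2} + v_{7} ; sig = (2; 1,1)
  P={4,9}:  v_{4} + v_{9} = v_{1} + v_{3} + v_{5} ; sig = (2; 1,1,1)
  P={6,9}:  v_{6} + v_{9} = 2·v_{2} + v_{3} + v_{5} + v_{7} ; sig = (2; 1,1,1,2)
  P={2,4,7}:  v_{2} + v_{4} + v_{7} = 0 ; sig = (3; —)
  P={4,6,7}:  v_{4} + v_{6} + v_{7} = v_{3} + v_{5} + v_{8} ; sig = (3; 1,1,1)
  P={1,3,5,8}:  v_{1} + v_{3} + v_{5} + v_{8} = 0 ; sig = (4; —)
  P={2,3,5,8}:  v_{2} + v_{3} + v_{5} + v_{8} = v_{6} ; sig = (4; 1)
  P={1,2,3,5,7}:  v_{1} + v_{2} + v_{3} + v_{5} + v_{7} = v_{9} ; sig = (5; 1)

Signatures (|P|; sorted positive RHS coefficients), sorted:
    (2; 1)
    (2; 1,1)
    (2; 1,1,1)
    (2; 1,1,1,2)
    (3; —)
    (3; 1,1,1)
    (4; —)
    (4; 1)
    (5; 1)


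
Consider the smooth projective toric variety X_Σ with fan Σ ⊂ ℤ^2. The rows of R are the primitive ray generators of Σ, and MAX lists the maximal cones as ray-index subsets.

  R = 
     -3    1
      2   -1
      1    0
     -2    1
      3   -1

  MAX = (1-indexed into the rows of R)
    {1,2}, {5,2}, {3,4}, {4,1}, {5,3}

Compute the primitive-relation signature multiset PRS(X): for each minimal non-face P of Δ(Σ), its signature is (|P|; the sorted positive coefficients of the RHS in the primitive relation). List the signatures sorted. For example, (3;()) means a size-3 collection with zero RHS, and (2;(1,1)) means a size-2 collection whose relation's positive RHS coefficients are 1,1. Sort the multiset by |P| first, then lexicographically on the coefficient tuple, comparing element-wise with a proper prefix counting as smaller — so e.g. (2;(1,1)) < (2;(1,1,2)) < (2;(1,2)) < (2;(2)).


Σ has 5 primitive collections:

  {1,5}:  v_{1} + v_{5} = 0  so sig = (2;())
  {2,4}:  v_{2} + v_{4} = 0  so sig = (2;())
  {1,3}:  v_{1} + v_{3} = v_{4}  so sig = (2;(1))
  {2,3}:  v_{2} + v_{3} = v_{5}  so sig = (2;(1))
  {4,5}:  v_{4} + v_{5} = v_{3}  so sig = (2;(1))

Hence PRS(X_Σ) =
{ (2;()) ×2,  (2;(1)) ×3 }


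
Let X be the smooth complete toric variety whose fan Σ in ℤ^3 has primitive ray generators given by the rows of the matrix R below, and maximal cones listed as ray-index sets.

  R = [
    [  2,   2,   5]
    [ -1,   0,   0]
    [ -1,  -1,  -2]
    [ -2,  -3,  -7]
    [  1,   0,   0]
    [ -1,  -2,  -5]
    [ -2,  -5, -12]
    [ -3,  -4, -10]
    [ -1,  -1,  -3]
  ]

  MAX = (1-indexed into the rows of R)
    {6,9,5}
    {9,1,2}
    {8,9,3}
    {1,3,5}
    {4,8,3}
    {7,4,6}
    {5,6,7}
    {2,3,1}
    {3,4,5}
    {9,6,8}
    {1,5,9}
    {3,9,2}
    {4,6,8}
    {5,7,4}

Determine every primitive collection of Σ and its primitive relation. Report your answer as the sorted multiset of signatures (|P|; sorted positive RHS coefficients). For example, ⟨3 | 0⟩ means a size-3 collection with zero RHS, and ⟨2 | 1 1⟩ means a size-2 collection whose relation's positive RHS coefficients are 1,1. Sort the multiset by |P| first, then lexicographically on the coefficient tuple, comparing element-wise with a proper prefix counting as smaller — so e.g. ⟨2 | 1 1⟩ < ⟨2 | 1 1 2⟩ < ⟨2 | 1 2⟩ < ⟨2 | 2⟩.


Primitive collections (18):

  {2,5}:  v_{2} + v_{5} = 0  →  sig = ⟨2 | 0⟩
  {1,6}:  v_{1} + v_{6} = v_{5}  →  sig = ⟨2 | 1⟩
  {1,8}:  v_{1} + v_{8} = v_{6}  →  sig = ⟨2 | 1⟩
  {3,6}:  v_{3} + v_{6} = v_{4}  →  sig = ⟨2 | 1⟩
  {4,9}:  v_{4} + v_{9} = v_{8}  →  sig = ⟨2 | 1⟩
  {1,4}:  v_{1} + v_{4} = v_{3} + v_{5}  →  sig = ⟨2 | 1 1⟩
  {2,6}:  v_{2} + v_{6} = v_{3} + v_{9}  →  sig = ⟨2 | 1 1⟩
  {2,7}:  v_{2} + v_{7} = v_{4} + v_{6}  →  sig = ⟨2 | 1 1⟩
  {1,7}:  v_{1} + v_{7} = v_{4} + 2·v_{5}  →  sig = ⟨2 | 1 2⟩
  {2,4}:  v_{2} + v_{4} = 2·v_{3} + v_{9}  →  sig = ⟨2 | 1 2⟩
  {3,7}:  v_{3} + v_{7} = 2·v_{4} + v_{5}  →  sig = ⟨2 | 1 2⟩
  {7,8}:  v_{7} + v_{8} = v_{4} + 3·v_{6}  →  sig = ⟨2 | 1 3⟩
  {5,8}:  v_{5} + v_{8} = 2·v_{6}  →  sig = ⟨2 | 2⟩
  {2,8}:  v_{2} + v_{8} = 2·v_{3} + 2·v_{9}  →  sig = ⟨2 | 2 2⟩
  {7,9}:  v_{7} + v_{9} = 3·v_{6}  →  sig = ⟨2 | 3⟩
  {1,3,9}:  v_{1} + v_{3} + v_{9} = 0  →  sig = ⟨3 | 0⟩
  {3,5,9}:  v_{3} + v_{5} + v_{9} = v_{6}  →  sig = ⟨3 | 1⟩
  {4,5,6}:  v_{4} + v_{5} + v_{6} = v_{7}  →  sig = ⟨3 | 1⟩

so the primitive-relation signature multiset is
{ ⟨2 | 0⟩,  ⟨2 | 1⟩ ×4,  ⟨2 | 1 1⟩ ×3,  ⟨2 | 1 2⟩ ×3,  ⟨2 | 1 3⟩,  ⟨2 | 2⟩,  ⟨2 | 2 2⟩,  ⟨2 | 3⟩,  ⟨3 | 0⟩,  ⟨3 | 1⟩ ×2 }


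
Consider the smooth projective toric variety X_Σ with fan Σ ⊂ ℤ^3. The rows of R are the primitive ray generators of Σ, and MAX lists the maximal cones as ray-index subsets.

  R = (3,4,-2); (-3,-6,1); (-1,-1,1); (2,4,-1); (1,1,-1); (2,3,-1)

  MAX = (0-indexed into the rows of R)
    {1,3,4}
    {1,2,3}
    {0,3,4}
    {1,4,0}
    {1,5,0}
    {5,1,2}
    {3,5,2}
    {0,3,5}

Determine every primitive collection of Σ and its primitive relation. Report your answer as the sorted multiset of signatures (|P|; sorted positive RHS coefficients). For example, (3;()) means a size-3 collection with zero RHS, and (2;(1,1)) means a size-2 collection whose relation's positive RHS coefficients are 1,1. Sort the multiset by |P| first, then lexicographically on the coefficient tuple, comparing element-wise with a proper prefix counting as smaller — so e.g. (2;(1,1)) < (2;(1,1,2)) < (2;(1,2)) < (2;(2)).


The 5 primitive collections of Σ (r=6, n=3):

  P = {2,4}:  v_{2} + v_{4} = 0 — sig = (2;())
  P = {0,2}:  v_{0} + v_{2} = v_{5} — sig = (2;(1))
  P = {4,5}:  v_{4} + v_{5} = v_{0} — sig = (2;(1))
  P = {1,3,5}:  v_{1} + v_{3} + v_{5} = v_{4} — sig = (3;(1))
  P = {0,1,3}:  v_{0} + v_{1} + v_{3} = 2·v_{4} — sig = (3;(2))

so the primitive-relation signature multiset is
[(2;()), (2;(1)), (2;(1)), (3;(1)), (3;(2))]


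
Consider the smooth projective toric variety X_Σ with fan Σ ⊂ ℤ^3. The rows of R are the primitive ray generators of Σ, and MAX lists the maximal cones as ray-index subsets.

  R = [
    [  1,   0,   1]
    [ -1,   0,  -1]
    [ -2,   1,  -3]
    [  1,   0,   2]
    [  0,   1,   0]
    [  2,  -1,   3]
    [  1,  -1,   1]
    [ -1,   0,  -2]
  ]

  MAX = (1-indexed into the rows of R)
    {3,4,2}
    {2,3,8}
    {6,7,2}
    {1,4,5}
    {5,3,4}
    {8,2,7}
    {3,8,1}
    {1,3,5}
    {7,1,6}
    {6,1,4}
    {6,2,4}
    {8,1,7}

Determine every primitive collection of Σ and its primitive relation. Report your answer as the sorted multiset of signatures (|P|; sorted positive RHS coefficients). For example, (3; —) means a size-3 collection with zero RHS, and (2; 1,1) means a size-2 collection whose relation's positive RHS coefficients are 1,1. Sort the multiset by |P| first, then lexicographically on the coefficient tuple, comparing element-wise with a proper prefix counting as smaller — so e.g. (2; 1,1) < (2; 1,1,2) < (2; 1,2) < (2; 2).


Σ has 11 primitive collections:

  {1,2}:  v_{1} + v_{2} = 0  →  sig = (2; —)
  {3,6}:  v_{3} + v_{6} = 0  →  sig = (2; —)
  {4,8}:  v_{4} + v_{8} = 0  →  sig = (2; —)
  {3,7}:  v_{3} + v_{7} = v_{8}  →  sig = (2; 1)
  {4,7}:  v_{4} + v_{7} = v_{6}  →  sig = (2; 1)
  {5,7}:  v_{5} + v_{7} = v_{1}  →  sig = (2; 1)
  {6,8}:  v_{6} + v_{8} = v_{7}  →  sig = (2; 1)
  {2,5}:  v_{2} + v_{5} = v_{3} + v_{4}  →  sig = (2; 1,1)
  {5,6}:  v_{5} + v_{6} = v_{1} + v_{4}  →  sig = (2; 1,1)
  {5,8}:  v_{5} + v_{8} = v_{1} + v_{3}  →  sig = (2; 1,1)
  {1,3,4}:  v_{1} + v_{3} + v_{4} = v_{5}  →  sig = (3; 1)

so the primitive-relation signature multiset is
[(2; —), (2; —), (2; —), (2; 1), (2; 1), (2; 1), (2; 1), (2; 1,1), (2; 1,1), (2; 1,1), (3; 1)]


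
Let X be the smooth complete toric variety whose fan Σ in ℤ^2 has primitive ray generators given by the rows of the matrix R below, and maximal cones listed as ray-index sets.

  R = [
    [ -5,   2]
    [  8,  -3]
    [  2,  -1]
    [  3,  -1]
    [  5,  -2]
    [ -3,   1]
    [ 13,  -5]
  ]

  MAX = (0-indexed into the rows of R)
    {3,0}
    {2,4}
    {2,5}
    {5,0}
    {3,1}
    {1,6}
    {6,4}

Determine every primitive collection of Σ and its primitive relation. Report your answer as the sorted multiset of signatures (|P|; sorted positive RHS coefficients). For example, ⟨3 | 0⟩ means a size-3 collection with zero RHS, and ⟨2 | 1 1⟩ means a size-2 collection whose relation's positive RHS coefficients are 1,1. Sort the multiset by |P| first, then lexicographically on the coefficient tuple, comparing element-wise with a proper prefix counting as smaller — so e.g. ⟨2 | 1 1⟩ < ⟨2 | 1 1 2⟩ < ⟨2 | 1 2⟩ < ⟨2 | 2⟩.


14 minimal non-faces of Δ(Σ) (on 7 rays):

  • {0,4}:  v_{0} + v_{4} = 0  →  sig = ⟨2 | 0⟩
  • {3,5}:  v_{3} + v_{5} = 0  →  sig = ⟨2 | 0⟩
  • {0,1}:  v_{0} + v_{1} = v_{3}  →  sig = ⟨2 | 1⟩
  • {0,2}:  v_{0} + v_{2} = v_{5}  →  sig = ⟨2 | 1⟩
  • {0,6}:  v_{0} + v_{6} = v_{1}  →  sig = ⟨2 | 1⟩
  • {1,4}:  v_{1} + v_{4} = v_{6}  →  sig = ⟨2 | 1⟩
  • {1,5}:  v_{1} + v_{5} = v_{4}  →  sig = ⟨2 | 1⟩
  • {2,3}:  v_{2} + v_{3} = v_{4}  →  sig = ⟨2 | 1⟩
  • {3,4}:  v_{3} + v_{4} = v_{1}  →  sig = ⟨2 | 1⟩
  • {4,5}:  v_{4} + v_{5} = v_{2}  →  sig = ⟨2 | 1⟩
  • {1,2}:  v_{1} + v_{2} = 2·v_{4}  →  sig = ⟨2 | 2⟩
  • {3,6}:  v_{3} + v_{6} = 2·v_{1}  →  sig = ⟨2 | 2⟩
  • {5,6}:  v_{5} + v_{6} = 2·v_{4}  →  sig = ⟨2 | 2⟩
  • {2,6}:  v_{2} + v_{6} = 3·v_{4}  →  sig = ⟨2 | 3⟩

Hence PRS(X_Σ) =
    |P|=2: 14 collections, coeffs (), (), (1), (1), (1), (1), (1), (1), (1), (1), (2), (2), (2), (3)


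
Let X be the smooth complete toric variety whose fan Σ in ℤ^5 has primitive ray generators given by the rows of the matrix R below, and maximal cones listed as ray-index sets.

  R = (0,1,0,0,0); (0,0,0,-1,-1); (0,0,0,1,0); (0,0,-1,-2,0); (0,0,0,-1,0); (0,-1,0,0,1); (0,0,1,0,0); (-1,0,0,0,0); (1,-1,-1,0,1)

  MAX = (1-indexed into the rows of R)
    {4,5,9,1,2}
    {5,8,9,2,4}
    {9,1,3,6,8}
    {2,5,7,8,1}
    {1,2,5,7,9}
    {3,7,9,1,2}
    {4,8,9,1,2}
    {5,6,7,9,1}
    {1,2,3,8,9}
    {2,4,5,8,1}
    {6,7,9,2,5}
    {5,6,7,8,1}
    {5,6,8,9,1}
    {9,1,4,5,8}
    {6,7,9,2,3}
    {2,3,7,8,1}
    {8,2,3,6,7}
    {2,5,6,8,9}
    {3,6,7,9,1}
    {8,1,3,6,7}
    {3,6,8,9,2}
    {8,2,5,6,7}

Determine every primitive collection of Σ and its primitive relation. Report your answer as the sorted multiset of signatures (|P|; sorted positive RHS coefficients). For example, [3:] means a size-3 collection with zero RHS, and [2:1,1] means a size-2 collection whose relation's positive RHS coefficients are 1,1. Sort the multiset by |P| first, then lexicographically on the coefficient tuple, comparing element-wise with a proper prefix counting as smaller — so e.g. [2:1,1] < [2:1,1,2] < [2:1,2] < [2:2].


7 minimal non-faces of Δ(Σ) (on 9 rays):

  P={3,5}:  v_{3} + v_{5} = 0  so sig = [2:]
  P={3,4}:  v_{3} + v_{4} = v_{1} + v_{2} + v_{8} + v_{9}  so sig = [2:1,1,1,1]
  P={4,6}:  v_{4} + v_{6} = 2·v_{5} + v_{8} + v_{9}  so sig = [2:1,1,2]
  P={4,7}:  v_{4} + v_{7} = 2·v_{5}  so sig = [2:2]
  P={1,2,6}:  v_{1} + v_{2} + v_{6} = v_{5}  so sig = [3:1]
  P={7,8,9}:  v_{7} + v_{8} + v_{9} = v_{6}  so sig = [3:1]
  P={1,2,5,8,9}:  v_{1} + v_{2} + v_{5} + v_{8} + v_{9} = v_{4}  so sig = [5:1]

so the primitive-relation signature multiset is
[[2:], [2:1,1,1,1], [2:1,1,2], [2:2], [3:1], [3:1], [5:1]]


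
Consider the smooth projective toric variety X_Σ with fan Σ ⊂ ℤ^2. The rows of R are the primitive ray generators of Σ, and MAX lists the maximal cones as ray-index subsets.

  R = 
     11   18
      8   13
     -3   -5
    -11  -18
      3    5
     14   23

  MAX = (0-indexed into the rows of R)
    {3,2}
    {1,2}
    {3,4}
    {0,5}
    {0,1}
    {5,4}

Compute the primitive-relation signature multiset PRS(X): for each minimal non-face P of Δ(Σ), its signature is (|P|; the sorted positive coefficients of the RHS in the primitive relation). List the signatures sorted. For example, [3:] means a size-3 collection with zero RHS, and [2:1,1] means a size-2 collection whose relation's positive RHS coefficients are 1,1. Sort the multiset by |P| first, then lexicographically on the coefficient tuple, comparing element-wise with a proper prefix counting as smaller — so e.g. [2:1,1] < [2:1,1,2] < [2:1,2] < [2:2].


Minimal non-faces — 9 found among 6 rays, 6 max cones:

  P = {0,3}:  v_{0} + v_{3} = 0  so sig = [2:]
  P = {2,4}:  v_{2} + v_{4} = 0  so sig = [2:]
  P = {0,2}:  v_{0} + v_{2} = v_{1}  so sig = [2:1]
  P = {0,4}:  v_{0} + v_{4} = v_{5}  so sig = [2:1]
  P = {1,3}:  v_{1} + v_{3} = v_{2}  so sig = [2:1]
  P = {1,4}:  v_{1} + v_{4} = v_{0}  so sig = [2:1]
  P = {2,5}:  v_{2} + v_{5} = v_{0}  so sig = [2:1]
  P = {3,5}:  v_{3} + v_{5} = v_{4}  so sig = [2:1]
  P = {1,5}:  v_{1} + v_{5} = 2·v_{0}  so sig = [2:2]

Sorted signature multiset PRS(X):
[[2:], [2:], [2:1], [2:1], [2:1], [2:1], [2:1], [2:1], [2:2]]


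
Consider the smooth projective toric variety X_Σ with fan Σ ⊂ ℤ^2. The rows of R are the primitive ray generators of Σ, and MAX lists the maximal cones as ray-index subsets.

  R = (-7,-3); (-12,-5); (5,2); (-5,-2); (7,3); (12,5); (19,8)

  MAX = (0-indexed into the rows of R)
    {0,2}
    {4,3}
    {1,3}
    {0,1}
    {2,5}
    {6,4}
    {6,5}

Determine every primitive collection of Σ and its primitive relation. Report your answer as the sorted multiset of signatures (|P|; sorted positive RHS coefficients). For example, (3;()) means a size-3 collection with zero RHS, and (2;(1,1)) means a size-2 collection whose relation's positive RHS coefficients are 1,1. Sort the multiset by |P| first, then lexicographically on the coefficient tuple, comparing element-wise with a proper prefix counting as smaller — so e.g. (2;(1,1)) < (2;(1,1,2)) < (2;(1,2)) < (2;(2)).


The 14 primitive collections of Σ (r=7, n=2):

  {0,4}:  v_{0} + v_{4} = 0  ⟹  sig = (2;())
  {1,5}:  v_{1} + v_{5} = 0  ⟹  sig = (2;())
  {2,3}:  v_{2} + v_{3} = 0  ⟹  sig = (2;())
  {0,3}:  v_{0} + v_{3} = v_{1}  ⟹  sig = (2;(1))
  {0,5}:  v_{0} + v_{5} = v_{2}  ⟹  sig = (2;(1))
  {0,6}:  v_{0} + v_{6} = v_{5}  ⟹  sig = (2;(1))
  {1,2}:  v_{1} + v_{2} = v_{0}  ⟹  sig = (2;(1))
  {1,4}:  v_{1} + v_{4} = v_{3}  ⟹  sig = (2;(1))
  {1,6}:  v_{1} + v_{6} = v_{4}  ⟹  sig = (2;(1))
  {2,4}:  v_{2} + v_{4} = v_{5}  ⟹  sig = (2;(1))
  {3,5}:  v_{3} + v_{5} = v_{4}  ⟹  sig = (2;(1))
  {4,5}:  v_{4} + v_{5} = v_{6}  ⟹  sig = (2;(1))
  {2,6}:  v_{2} + v_{6} = 2·v_{5}  ⟹  sig = (2;(2))
  {3,6}:  v_{3} + v_{6} = 2·v_{4}  ⟹  sig = (2;(2))

Signatures (|P|; sorted positive RHS coefficients), sorted:
    (2;())
    (2;())
    (2;())
    (2;(1))
    (2;(1))
    (2;(1))
    (2;(1))
    (2;(1))
    (2;(1))
    (2;(1))
    (2;(1))
    (2;(1))
    (2;(2))
    (2;(2))


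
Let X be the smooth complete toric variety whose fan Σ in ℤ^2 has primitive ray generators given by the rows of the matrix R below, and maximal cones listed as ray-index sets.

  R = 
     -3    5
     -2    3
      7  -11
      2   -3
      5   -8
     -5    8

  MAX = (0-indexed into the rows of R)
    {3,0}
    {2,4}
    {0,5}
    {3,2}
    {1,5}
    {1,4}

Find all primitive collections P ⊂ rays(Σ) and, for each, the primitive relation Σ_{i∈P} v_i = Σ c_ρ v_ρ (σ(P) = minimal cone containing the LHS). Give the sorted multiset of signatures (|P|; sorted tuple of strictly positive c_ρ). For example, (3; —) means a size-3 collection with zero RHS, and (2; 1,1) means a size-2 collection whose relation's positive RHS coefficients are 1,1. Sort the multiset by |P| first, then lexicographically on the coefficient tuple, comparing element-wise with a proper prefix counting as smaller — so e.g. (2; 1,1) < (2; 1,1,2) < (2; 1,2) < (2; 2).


Primitive collections (9):

  P = {1,3}:  v_{1} + v_{3} = 0  →  sig = (2; —)
  P = {4,5}:  v_{4} + v_{5} = 0  →  sig = (2; —)
  P = {0,1}:  v_{0} + v_{1} = v_{5}  →  sig = (2; 1)
  P = {0,4}:  v_{0} + v_{4} = v_{3}  →  sig = (2; 1)
  P = {1,2}:  v_{1} + v_{2} = v_{4}  →  sig = (2; 1)
  P = {2,5}:  v_{2} + v_{5} = v_{3}  →  sig = (2; 1)
  P = {3,4}:  v_{3} + v_{4} = v_{2}  →  sig = (2; 1)
  P = {3,5}:  v_{3} + v_{5} = v_{0}  →  sig = (2; 1)
  P = {0,2}:  v_{0} + v_{2} = 2·v_{3}  →  sig = (2; 2)

Signatures (|P|; sorted positive RHS coefficients), sorted:
    (2; —)
    (2; —)
    (2; 1)
    (2; 1)
    (2; 1)
    (2; 1)
    (2; 1)
    (2; 1)
    (2; 2)
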